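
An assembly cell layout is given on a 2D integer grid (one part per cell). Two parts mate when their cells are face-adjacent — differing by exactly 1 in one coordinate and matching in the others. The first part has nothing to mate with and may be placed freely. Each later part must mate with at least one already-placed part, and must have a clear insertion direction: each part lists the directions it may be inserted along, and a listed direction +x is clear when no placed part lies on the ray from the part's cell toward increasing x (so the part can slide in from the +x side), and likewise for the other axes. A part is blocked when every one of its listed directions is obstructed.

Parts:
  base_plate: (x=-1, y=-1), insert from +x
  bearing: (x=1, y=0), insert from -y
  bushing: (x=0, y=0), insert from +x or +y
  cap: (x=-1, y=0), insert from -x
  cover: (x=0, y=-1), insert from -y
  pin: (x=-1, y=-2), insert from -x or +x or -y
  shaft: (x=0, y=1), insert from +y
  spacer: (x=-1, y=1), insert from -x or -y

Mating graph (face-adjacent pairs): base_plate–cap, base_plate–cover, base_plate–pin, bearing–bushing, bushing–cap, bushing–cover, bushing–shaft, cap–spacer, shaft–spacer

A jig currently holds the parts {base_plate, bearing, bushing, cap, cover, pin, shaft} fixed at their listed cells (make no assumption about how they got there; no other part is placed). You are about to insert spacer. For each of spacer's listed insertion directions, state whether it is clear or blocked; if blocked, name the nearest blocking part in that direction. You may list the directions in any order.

-x: ray from spacer(-1, 1) has no placed part ⇒ clear
-y: nearest on ray is cap@(-1, 0) ⇒ blocked

-x: clear; -y: blocked by cap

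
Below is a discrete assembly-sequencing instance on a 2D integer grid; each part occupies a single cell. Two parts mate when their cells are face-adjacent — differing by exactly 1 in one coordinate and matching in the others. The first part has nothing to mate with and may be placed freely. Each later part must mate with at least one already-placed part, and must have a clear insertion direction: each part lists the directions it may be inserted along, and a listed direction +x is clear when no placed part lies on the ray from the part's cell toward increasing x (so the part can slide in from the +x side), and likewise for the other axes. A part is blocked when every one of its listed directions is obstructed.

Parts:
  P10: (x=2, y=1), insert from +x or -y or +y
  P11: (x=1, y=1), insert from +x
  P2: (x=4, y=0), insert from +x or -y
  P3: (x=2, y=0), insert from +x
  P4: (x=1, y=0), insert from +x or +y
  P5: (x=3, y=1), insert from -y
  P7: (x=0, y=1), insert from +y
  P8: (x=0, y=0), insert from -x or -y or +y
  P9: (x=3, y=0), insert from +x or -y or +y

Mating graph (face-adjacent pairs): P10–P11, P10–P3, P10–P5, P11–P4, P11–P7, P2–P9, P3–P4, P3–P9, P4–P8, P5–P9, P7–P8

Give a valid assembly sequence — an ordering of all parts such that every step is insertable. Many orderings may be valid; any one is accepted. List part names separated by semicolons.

1. P4@(1, 0) [+x clear] — {P4}
2. P3@(2, 0) [+x clear] — {P3, P4}
3. P8@(0, 0) [-x clear] — {P3, P4, P8}
4. P11@(1, 1) [+x clear] — {P11, P3, P4, P8}
5. P10@(2, 1) [+x clear] — {P10, P11, P3, P4, P8}
6. P5@(3, 1) [-y clear] — {P10, P11, P3, P4, P5, P8}
7. P9@(3, 0) [+x clear] — {P10, P11, P3, P4, P5, P8, P9}
8. P2@(4, 0) [+x clear] — {P10, P11, P2, P3, P4, P5, P8, P9}
9. P7@(0, 1) [+y clear] — {P10, P11, P2, P3, P4, P5, P7, P8, P9}

P4; P3; P8; P11; P10; P5; P9; P2; P7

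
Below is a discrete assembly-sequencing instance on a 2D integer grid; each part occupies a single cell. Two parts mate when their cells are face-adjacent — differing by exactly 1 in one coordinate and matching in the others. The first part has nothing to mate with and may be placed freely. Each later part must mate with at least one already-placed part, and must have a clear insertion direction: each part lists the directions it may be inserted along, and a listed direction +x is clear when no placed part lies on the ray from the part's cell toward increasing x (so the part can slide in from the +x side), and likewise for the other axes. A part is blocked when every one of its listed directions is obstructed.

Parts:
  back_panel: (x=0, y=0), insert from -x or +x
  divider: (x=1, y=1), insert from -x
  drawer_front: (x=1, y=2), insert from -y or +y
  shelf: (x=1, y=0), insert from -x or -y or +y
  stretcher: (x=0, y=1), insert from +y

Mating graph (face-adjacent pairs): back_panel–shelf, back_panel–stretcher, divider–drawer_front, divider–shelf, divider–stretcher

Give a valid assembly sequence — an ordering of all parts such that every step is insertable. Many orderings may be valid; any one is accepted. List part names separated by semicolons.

1. back_panel@(0, 0) [-x clear] — {back_panel}
2. shelf@(1, 0) [-y clear] — {back_panel, shelf}
3. divider@(1, 1) [-x clear] — {back_panel, divider, shelf}
4. drawer_front@(1, 2) [+y clear] — {back_panel, divider, drawer_front, shelf}
5. stretcher@(0, 1) [+y clear] — {back_panel, divider, drawer_front, shelf, stretcher}

back_panel; shelf; divider; drawer_front; stretcher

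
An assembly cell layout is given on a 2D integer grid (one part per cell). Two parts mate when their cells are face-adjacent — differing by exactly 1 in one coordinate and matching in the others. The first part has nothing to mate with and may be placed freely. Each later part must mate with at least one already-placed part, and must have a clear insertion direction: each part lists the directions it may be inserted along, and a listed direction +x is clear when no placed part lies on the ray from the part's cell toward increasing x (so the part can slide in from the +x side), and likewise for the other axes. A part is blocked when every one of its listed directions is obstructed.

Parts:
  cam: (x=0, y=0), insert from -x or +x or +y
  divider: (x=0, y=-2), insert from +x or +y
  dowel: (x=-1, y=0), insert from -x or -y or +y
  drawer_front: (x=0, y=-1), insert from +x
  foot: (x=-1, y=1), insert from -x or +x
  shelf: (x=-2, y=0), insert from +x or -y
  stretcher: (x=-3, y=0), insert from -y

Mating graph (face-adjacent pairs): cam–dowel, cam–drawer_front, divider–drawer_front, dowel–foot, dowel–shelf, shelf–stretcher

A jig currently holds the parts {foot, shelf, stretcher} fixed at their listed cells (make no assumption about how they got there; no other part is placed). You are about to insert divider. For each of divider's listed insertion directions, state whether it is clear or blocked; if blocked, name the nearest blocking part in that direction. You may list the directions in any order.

+x: ray from divider(0, -2) has no placed part ⇒ clear
+y: ray from divider(0, -2) has no placed part ⇒ clear

+x: clear; +y: clear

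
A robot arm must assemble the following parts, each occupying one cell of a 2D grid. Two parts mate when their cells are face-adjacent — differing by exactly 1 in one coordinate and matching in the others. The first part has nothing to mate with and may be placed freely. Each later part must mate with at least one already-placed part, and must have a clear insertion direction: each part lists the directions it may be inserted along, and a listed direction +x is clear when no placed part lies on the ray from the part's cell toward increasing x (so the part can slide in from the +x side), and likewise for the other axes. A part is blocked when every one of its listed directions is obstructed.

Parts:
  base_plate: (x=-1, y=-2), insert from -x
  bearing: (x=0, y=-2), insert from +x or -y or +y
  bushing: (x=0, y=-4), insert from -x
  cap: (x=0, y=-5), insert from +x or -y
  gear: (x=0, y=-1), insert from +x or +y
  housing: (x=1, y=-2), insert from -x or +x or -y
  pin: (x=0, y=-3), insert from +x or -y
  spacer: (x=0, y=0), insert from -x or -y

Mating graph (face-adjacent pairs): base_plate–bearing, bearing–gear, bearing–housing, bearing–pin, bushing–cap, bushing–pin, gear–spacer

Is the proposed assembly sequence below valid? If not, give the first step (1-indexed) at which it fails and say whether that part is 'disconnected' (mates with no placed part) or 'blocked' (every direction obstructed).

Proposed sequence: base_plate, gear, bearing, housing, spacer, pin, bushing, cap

Invalid at step 2 (disconnected)

1. base_plate@(-1, -2) [-x clear] — {base_plate}
2. gear@(0, -1) — no placed neighbour ⇒ disconnected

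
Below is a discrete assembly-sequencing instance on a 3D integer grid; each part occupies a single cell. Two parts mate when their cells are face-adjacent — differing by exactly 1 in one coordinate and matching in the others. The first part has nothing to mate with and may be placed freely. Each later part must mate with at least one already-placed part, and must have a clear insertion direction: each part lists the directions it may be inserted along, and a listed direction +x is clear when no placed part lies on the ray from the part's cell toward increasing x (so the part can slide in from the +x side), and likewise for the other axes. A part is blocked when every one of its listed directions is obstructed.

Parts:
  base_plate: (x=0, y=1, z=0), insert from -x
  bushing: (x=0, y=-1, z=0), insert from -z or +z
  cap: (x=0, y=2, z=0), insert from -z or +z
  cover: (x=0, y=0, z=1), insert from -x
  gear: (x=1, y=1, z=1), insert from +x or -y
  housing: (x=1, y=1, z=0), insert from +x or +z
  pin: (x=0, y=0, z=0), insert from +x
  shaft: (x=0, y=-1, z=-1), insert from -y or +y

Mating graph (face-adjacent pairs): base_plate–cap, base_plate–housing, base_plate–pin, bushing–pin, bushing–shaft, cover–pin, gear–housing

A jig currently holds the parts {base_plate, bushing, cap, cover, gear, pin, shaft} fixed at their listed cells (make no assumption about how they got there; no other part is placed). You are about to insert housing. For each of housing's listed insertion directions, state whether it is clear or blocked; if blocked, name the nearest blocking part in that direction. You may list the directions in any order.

+x: ray from housing(1, 1, 0) has no placed part ⇒ clear
+z: nearest on ray is gear@(1, 1, 1) ⇒ blocked

+x: clear; +z: blocked by gear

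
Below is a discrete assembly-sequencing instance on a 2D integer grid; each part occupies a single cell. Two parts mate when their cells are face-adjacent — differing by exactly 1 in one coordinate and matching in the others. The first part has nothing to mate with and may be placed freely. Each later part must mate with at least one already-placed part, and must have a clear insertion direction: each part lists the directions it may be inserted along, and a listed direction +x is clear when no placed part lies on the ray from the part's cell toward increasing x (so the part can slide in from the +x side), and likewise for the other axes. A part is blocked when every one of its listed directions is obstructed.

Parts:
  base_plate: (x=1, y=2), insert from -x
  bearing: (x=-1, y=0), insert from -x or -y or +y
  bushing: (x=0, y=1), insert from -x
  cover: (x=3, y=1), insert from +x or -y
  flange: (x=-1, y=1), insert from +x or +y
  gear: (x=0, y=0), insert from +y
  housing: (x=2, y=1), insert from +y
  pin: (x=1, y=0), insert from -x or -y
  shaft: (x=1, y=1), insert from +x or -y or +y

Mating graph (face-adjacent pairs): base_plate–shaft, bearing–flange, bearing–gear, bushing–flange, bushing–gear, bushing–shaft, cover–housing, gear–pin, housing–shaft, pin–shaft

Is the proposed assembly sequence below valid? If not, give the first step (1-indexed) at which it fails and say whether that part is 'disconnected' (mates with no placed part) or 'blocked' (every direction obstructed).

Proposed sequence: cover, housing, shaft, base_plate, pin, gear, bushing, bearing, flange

1. cover@(3, 1) [+x clear] — {cover}
2. housing@(2, 1) [+y clear] — {cover, housing}
3. shaft@(1, 1) [-y clear] — {cover, housing, shaft}
4. base_plate@(1, 2) [-x clear] — {base_plate, cover, housing, shaft}
5. pin@(1, 0) [-x clear] — {base_plate, cover, housing, pin, shaft}
6. gear@(0, 0) [+y clear] — {base_plate, cover, gear, housing, pin, shaft}
7. bushing@(0, 1) [-x clear] — {base_plate, bushing, cover, gear, housing, pin, shaft}
8. bearing@(-1, 0) [-x clear] — {base_plate, bearing, bushing, cover, gear, housing, pin, shaft}
9. flange@(-1, 1) [+y clear] — {base_plate, bearing, bushing, cover, flange, gear, housing, pin, shaft}

Valid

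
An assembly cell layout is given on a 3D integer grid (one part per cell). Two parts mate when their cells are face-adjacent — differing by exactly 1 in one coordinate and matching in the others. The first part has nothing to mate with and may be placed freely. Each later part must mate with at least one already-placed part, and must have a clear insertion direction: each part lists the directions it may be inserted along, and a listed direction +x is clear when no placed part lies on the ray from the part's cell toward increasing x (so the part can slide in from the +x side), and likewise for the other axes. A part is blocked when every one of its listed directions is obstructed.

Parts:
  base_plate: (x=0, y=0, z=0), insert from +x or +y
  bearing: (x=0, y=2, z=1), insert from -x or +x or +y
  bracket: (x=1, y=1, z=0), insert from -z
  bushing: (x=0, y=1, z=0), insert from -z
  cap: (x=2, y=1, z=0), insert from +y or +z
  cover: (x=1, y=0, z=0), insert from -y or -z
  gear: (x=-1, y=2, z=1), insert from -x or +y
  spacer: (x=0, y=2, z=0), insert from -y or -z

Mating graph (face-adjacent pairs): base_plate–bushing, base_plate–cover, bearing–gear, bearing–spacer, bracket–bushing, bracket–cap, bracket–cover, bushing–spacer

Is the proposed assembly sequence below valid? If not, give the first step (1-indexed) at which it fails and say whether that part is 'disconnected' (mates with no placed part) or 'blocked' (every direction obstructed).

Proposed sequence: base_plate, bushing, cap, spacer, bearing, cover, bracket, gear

1. base_plate@(0, 0, 0) [+x clear] — {base_plate}
2. bushing@(0, 1, 0) [-z clear] — {base_plate, bushing}
3. cap@(2, 1, 0) — no placed neighbour ⇒ disconnected

Invalid at step 3 (disconnected)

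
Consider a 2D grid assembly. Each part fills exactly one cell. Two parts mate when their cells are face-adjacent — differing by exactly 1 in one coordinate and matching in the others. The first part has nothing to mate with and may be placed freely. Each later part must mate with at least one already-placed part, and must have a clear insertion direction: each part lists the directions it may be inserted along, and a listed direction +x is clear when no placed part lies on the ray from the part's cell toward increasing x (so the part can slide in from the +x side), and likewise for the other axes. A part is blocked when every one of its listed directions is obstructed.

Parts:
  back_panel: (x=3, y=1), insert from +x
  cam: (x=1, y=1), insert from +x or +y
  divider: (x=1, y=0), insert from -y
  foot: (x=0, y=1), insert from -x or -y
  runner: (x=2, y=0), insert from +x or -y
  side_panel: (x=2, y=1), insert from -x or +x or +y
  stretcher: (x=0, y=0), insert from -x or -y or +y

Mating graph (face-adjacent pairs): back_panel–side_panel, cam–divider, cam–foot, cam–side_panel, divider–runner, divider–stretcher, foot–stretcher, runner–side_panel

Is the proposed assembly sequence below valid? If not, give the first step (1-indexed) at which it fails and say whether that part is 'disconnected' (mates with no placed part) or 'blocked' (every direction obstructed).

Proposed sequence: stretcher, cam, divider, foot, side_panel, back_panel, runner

Invalid at step 2 (disconnected)

1. stretcher@(0, 0) [-x clear] — {stretcher}
2. cam@(1, 1) — no placed neighbour ⇒ disconnected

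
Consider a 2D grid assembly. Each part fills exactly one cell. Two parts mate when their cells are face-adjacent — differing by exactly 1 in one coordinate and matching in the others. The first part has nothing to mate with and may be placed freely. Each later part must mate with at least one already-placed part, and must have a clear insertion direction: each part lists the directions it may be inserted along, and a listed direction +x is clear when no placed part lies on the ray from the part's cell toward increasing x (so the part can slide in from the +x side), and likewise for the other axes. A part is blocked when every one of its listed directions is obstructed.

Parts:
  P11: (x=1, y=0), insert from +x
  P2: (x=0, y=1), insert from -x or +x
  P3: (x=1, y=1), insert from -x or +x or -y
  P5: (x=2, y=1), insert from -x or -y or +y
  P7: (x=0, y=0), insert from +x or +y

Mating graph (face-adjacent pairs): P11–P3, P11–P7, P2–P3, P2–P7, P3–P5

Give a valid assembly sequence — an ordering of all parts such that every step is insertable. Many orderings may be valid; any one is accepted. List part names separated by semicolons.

P3; P5; P11; P7; P2

1. P3@(1, 1) [-x clear] — {P3}
2. P5@(2, 1) [-y clear] — {P3, P5}
3. P11@(1, 0) [+x clear] — {P11, P3, P5}
4. P7@(0, 0) [+y clear] — {P11, P3, P5, P7}
5. P2@(0, 1) [-x clear] — {P11, P2, P3, P5, P7}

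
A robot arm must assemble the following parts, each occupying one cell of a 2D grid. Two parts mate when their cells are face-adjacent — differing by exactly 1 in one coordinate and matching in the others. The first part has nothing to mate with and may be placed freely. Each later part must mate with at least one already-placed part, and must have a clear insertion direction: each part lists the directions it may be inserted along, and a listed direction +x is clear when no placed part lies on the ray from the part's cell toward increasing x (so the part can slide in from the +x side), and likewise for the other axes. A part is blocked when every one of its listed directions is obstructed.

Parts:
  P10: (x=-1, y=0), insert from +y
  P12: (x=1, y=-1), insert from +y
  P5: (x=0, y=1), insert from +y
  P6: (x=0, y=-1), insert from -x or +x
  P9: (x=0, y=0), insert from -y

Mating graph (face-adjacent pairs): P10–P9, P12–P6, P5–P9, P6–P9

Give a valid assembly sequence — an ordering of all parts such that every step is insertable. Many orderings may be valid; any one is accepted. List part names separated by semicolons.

P10; P9; P6; P5; P12

1. P10@(-1, 0) [+y clear] — {P10}
2. P9@(0, 0) [-y clear] — {P10, P9}
3. P6@(0, -1) [-x clear] — {P10, P6, P9}
4. P5@(0, 1) [+y clear] — {P10, P5, P6, P9}
5. P12@(1, -1) [+y clear] — {P10, P12, P5, P6, P9}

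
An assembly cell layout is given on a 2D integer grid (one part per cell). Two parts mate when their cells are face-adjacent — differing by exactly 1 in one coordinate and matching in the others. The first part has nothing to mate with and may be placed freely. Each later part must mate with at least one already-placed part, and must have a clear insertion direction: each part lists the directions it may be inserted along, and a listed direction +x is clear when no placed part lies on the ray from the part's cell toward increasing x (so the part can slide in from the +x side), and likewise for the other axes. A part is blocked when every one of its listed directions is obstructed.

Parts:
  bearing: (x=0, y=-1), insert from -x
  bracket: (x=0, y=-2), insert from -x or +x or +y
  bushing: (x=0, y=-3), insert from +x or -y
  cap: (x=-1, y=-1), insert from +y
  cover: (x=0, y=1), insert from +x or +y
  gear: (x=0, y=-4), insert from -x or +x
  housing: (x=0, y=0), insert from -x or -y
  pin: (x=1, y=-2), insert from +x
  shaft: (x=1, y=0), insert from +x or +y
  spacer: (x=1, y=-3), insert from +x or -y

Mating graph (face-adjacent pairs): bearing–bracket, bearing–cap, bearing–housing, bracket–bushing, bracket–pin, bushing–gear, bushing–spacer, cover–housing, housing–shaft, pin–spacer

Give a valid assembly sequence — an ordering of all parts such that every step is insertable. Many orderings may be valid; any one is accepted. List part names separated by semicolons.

housing; shaft; bearing; cap; bracket; pin; spacer; bushing; cover; gear

1. housing@(0, 0) [-x clear] — {housing}
2. shaft@(1, 0) [+x clear] — {housing, shaft}
3. bearing@(0, -1) [-x clear] — {bearing, housing, shaft}
4. cap@(-1, -1) [+y clear] — {bearing, cap, housing, shaft}
5. bracket@(0, -2) [-x clear] — {bearing, bracket, cap, housing, shaft}
6. pin@(1, -2) [+x clear] — {bearing, bracket, cap, housing, pin, shaft}
7. spacer@(1, -3) [+x clear] — {bearing, bracket, cap, housing, pin, shaft, spacer}
8. bushing@(0, -3) [-y clear] — {bearing, bracket, bushing, cap, housing, pin, shaft, spacer}
9. cover@(0, 1) [+x clear] — {bearing, bracket, bushing, cap, cover, housing, pin, shaft, spacer}
10. gear@(0, -4) [-x clear] — {bearing, bracket, bushing, cap, cover, gear, housing, pin, shaft, spacer}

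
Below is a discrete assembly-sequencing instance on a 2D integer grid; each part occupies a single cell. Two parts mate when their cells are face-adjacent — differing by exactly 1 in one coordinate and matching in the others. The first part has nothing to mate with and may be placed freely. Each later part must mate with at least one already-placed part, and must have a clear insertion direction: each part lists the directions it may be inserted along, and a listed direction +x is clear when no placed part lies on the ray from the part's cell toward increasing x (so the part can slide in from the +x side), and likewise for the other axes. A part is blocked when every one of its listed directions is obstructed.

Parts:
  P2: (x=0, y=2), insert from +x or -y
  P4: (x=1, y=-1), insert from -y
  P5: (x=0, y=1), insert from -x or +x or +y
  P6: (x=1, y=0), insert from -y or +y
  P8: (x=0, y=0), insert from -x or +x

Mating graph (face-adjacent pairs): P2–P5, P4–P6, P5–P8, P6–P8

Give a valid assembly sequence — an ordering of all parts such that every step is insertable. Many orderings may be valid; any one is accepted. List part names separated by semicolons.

P4; P6; P8; P5; P2

1. P4@(1, -1) [-y clear] — {P4}
2. P6@(1, 0) [+y clear] — {P4, P6}
3. P8@(0, 0) [-x clear] — {P4, P6, P8}
4. P5@(0, 1) [-x clear] — {P4, P5, P6, P8}
5. P2@(0, 2) [+x clear] — {P2, P4, P5, P6, P8}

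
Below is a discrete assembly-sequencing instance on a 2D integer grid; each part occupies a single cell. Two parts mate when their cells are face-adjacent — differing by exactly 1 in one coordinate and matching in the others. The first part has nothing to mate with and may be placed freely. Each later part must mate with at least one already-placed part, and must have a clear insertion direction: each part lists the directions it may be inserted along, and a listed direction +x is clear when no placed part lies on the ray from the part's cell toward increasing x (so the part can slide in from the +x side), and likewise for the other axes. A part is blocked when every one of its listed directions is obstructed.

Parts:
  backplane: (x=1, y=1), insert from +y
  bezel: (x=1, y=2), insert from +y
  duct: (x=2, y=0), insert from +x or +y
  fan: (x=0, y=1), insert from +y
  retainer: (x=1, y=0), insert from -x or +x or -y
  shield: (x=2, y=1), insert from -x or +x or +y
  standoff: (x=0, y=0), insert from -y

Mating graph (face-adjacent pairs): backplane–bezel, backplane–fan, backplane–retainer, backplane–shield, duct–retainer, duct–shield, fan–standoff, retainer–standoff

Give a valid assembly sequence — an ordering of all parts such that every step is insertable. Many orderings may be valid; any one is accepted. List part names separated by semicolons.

1. duct@(2, 0) [+x clear] — {duct}
2. retainer@(1, 0) [-x clear] — {duct, retainer}
3. backplane@(1, 1) [+y clear] — {backplane, duct, retainer}
4. bezel@(1, 2) [+y clear] — {backplane, bezel, duct, retainer}
5. fan@(0, 1) [+y clear] — {backplane, bezel, duct, fan, retainer}
6. shield@(2, 1) [+x clear] — {backplane, bezel, duct, fan, retainer, shield}
7. standoff@(0, 0) [-y clear] — {backplane, bezel, duct, fan, retainer, shield, standoff}

duct; retainer; backplane; bezel; fan; shield; standoff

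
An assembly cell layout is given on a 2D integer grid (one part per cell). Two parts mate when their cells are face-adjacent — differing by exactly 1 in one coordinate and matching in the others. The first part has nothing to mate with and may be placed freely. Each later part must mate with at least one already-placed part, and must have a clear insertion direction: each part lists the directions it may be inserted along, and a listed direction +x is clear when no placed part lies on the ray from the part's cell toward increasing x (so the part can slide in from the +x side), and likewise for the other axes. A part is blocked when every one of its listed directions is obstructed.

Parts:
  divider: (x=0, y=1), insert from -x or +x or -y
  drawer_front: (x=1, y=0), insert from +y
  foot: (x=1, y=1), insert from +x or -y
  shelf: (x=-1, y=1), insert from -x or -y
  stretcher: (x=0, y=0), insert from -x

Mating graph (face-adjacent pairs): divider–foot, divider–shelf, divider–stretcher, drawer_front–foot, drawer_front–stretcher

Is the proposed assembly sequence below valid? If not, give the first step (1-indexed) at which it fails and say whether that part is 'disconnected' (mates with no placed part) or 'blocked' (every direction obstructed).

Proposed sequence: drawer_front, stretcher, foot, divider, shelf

Valid

1. drawer_front@(1, 0) [+y clear] — {drawer_front}
2. stretcher@(0, 0) [-x clear] — {drawer_front, stretcher}
3. foot@(1, 1) [+x clear] — {drawer_front, foot, stretcher}
4. divider@(0, 1) [-x clear] — {divider, drawer_front, foot, stretcher}
5. shelf@(-1, 1) [-x clear] — {divider, drawer_front, foot, shelf, stretcher}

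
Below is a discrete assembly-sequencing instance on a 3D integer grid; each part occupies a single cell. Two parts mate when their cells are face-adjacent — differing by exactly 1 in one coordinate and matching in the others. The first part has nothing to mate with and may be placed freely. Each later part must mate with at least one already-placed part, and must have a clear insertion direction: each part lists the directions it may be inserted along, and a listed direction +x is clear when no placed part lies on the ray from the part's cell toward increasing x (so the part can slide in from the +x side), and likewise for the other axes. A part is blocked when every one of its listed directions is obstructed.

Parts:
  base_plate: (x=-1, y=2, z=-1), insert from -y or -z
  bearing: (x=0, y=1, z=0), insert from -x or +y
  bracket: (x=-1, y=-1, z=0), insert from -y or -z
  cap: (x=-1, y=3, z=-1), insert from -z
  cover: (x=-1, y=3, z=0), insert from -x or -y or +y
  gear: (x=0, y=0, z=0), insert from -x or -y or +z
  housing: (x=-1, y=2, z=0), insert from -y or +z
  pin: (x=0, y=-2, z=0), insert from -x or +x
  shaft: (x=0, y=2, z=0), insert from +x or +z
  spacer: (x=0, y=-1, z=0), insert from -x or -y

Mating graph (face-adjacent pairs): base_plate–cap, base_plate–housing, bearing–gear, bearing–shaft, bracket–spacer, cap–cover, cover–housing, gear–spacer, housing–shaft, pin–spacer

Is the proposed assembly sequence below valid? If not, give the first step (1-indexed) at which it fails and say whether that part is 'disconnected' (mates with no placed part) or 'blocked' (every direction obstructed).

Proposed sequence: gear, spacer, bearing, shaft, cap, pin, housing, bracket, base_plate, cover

1. gear@(0, 0, 0) [-x clear] — {gear}
2. spacer@(0, -1, 0) [-x clear] — {gear, spacer}
3. bearing@(0, 1, 0) [-x clear] — {bearing, gear, spacer}
4. shaft@(0, 2, 0) [+x clear] — {bearing, gear, shaft, spacer}
5. cap@(-1, 3, -1) — no placed neighbour ⇒ disconnected

Invalid at step 5 (disconnected)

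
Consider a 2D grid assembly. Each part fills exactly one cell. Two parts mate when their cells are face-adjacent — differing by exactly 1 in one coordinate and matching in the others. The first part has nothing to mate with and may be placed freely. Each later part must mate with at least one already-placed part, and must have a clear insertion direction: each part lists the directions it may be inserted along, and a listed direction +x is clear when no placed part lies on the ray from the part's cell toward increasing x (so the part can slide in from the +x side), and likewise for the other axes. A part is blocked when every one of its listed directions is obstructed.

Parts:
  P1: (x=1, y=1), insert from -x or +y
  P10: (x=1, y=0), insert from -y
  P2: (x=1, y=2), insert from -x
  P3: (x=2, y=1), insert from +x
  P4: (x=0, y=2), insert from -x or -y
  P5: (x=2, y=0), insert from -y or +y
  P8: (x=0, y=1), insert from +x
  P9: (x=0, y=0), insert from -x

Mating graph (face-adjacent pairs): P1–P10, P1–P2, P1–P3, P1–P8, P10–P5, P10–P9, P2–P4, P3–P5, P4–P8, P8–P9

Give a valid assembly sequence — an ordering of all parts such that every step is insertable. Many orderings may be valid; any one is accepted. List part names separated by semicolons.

1. P9@(0, 0) [-x clear] — {P9}
2. P8@(0, 1) [+x clear] — {P8, P9}
3. P1@(1, 1) [+y clear] — {P1, P8, P9}
4. P2@(1, 2) [-x clear] — {P1, P2, P8, P9}
5. P10@(1, 0) [-y clear] — {P1, P10, P2, P8, P9}
6. P4@(0, 2) [-x clear] — {P1, P10, P2, P4, P8, P9}
7. P3@(2, 1) [+x clear] — {P1, P10, P2, P3, P4, P8, P9}
8. P5@(2, 0) [-y clear] — {P1, P10, P2, P3, P4, P5, P8, P9}

P9; P8; P1; P2; P10; P4; P3; P5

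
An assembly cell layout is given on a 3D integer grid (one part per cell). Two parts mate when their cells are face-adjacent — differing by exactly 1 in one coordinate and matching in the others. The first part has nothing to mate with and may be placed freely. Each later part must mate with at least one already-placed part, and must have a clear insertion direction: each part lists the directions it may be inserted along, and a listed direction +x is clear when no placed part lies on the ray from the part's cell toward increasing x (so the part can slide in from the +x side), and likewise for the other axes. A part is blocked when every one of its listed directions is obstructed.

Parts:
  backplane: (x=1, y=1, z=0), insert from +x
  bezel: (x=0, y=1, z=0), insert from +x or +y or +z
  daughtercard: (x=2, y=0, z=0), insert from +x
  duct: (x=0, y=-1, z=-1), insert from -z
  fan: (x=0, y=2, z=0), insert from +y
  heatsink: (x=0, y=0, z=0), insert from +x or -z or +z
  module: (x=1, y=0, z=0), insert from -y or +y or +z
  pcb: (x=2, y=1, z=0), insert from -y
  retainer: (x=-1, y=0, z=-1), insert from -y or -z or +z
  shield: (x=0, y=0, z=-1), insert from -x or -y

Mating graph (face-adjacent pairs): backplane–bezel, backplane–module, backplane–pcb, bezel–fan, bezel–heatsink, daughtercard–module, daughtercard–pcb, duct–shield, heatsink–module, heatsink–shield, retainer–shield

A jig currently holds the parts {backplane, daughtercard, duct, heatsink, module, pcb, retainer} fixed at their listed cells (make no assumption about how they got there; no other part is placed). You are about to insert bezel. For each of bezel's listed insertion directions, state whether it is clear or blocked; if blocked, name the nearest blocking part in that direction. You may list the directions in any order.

+x: nearest on ray is backplane@(1, 1, 0) ⇒ blocked
+y: ray from bezel(0, 1, 0) has no placed part ⇒ clear
+z: ray from bezel(0, 1, 0) has no placed part ⇒ clear

+x: blocked by backplane; +y: clear; +z: clear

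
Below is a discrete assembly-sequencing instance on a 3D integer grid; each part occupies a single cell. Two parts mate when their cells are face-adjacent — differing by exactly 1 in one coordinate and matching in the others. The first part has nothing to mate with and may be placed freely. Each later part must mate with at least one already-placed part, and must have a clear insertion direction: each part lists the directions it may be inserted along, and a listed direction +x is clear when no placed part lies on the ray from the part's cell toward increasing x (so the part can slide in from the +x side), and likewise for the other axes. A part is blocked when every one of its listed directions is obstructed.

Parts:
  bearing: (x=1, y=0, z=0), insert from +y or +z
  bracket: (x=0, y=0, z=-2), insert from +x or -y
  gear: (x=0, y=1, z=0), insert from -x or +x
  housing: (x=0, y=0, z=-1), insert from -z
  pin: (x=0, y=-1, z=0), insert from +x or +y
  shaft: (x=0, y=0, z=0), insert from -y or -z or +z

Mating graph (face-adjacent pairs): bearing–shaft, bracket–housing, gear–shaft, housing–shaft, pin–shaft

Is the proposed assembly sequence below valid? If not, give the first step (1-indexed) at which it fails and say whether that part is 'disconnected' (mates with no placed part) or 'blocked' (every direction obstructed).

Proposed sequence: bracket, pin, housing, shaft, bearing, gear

1. bracket@(0, 0, -2) [+x clear] — {bracket}
2. pin@(0, -1, 0) — no placed neighbour ⇒ disconnected

Invalid at step 2 (disconnected)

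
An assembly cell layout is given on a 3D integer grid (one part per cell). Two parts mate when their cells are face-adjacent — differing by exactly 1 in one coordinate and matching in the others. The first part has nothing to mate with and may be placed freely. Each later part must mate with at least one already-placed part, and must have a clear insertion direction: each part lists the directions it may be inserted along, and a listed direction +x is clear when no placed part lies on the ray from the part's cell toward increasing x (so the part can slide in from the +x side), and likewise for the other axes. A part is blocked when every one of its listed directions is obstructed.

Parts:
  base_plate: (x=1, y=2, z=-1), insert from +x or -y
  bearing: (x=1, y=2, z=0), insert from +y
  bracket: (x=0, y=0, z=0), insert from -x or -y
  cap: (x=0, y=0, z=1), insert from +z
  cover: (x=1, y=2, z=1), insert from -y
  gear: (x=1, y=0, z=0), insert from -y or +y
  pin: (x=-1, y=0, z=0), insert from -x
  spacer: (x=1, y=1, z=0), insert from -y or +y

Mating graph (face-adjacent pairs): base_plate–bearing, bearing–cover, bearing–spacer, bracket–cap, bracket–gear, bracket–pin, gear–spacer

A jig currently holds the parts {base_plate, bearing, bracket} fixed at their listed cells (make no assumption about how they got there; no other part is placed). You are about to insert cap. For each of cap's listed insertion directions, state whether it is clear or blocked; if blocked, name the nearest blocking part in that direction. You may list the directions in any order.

+z: clear

+z: ray from cap(0, 0, 1) has no placed part ⇒ clear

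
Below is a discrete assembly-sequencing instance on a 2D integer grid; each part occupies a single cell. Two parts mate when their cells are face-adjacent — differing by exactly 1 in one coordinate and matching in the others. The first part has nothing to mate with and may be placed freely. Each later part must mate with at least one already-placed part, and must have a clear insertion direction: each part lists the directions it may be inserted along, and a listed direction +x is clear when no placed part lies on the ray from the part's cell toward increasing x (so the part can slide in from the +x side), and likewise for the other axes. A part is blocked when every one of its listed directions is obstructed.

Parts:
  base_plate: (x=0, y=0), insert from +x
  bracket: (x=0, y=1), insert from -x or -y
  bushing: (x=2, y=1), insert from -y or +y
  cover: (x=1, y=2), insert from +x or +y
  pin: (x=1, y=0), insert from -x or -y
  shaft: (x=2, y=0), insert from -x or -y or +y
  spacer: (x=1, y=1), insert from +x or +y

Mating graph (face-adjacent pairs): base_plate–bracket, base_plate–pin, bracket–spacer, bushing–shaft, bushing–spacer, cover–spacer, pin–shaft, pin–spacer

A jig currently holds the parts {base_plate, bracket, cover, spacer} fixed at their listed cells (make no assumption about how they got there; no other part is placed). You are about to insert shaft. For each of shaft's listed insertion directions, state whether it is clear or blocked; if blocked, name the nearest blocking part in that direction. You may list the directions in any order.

+y: clear; -x: blocked by base_plate; -y: clear

-x: nearest on ray is base_plate@(0, 0) ⇒ blocked
-y: ray from shaft(2, 0) has no placed part ⇒ clear
+y: ray from shaft(2, 0) has no placed part ⇒ clear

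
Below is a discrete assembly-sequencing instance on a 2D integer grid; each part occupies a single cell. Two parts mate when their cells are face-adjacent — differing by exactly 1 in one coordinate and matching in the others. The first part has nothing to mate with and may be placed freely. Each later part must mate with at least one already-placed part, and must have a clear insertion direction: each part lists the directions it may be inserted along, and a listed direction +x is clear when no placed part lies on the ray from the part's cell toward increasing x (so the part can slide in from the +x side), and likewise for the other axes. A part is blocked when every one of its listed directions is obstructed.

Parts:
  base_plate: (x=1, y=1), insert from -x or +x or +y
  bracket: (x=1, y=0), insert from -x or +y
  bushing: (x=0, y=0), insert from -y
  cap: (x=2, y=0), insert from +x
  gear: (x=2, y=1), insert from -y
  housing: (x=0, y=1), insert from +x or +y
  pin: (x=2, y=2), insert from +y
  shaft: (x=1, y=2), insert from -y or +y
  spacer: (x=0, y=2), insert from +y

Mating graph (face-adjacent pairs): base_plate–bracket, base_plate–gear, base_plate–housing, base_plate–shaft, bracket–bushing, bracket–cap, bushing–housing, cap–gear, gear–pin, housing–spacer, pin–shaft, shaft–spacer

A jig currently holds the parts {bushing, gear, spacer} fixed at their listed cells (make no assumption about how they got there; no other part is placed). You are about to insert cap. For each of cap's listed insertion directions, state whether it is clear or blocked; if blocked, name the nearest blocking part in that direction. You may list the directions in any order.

+x: clear

+x: ray from cap(2, 0) has no placed part ⇒ clear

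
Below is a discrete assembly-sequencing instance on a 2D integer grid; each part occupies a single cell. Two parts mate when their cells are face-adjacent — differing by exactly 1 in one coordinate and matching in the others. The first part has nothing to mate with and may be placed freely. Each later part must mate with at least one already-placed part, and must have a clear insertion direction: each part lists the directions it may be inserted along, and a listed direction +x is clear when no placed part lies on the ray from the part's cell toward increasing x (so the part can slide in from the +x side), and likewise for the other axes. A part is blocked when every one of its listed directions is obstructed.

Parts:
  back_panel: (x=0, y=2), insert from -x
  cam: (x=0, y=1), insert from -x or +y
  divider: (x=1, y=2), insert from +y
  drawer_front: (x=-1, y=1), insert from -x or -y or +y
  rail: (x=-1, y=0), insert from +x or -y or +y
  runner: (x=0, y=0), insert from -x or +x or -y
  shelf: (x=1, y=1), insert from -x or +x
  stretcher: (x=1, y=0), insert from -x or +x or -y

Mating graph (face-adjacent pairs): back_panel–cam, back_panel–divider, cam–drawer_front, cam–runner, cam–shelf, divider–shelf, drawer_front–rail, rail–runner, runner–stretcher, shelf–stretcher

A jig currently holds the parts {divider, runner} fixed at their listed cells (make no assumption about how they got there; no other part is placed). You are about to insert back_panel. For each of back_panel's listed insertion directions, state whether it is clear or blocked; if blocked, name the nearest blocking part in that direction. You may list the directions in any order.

-x: clear

-x: ray from back_panel(0, 2) has no placed part ⇒ clear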